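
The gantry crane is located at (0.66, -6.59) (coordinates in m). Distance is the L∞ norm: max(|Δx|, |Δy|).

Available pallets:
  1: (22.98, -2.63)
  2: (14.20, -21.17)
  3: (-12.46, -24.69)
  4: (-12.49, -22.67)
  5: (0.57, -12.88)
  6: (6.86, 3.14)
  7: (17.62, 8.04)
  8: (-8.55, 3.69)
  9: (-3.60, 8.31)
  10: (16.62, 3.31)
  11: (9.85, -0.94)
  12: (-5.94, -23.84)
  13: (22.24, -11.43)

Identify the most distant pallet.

1

Distances from (0.66, -6.59):
1: max(|22.32|, |3.96|) = 22.32 m
2: max(|13.54|, |-14.58|) = 14.58 m
3: max(|-13.12|, |-18.10|) = 18.10 m
4: max(|-13.15|, |-16.08|) = 16.08 m
5: max(|-0.09|, |-6.29|) = 6.29 m
6: max(|6.20|, |9.73|) = 9.73 m
7: max(|16.96|, |14.63|) = 16.96 m
8: max(|-9.21|, |10.28|) = 10.28 m
9: max(|-4.26|, |14.90|) = 14.90 m
10: max(|15.96|, |9.90|) = 15.96 m
11: max(|9.19|, |5.65|) = 9.19 m
12: max(|-6.60|, |-17.25|) = 17.25 m
13: max(|21.58|, |-4.84|) = 21.58 m
Maximum: 1 at 22.32 m.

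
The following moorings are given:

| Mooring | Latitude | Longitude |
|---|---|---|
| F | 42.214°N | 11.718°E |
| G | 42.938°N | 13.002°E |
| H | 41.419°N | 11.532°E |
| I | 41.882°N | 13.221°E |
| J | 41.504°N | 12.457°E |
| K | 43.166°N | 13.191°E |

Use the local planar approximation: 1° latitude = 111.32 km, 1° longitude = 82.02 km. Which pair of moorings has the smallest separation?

G and K

Pairwise distances:
G–K: 29.741 km
I–J: 75.481 km
H–J: 76.456 km
F–H: 89.805 km
F–J: 99.603 km
G–I: 118.918 km
F–I: 128.697 km
F–G: 132.615 km
I–K: 142.956 km
H–I: 147.809 km
F–K: 160.709 km
G–J: 165.773 km
J–K: 194.562 km
G–H: 207.678 km
H–K: 237.353 km
Closest pair: G–K at 29.741 km.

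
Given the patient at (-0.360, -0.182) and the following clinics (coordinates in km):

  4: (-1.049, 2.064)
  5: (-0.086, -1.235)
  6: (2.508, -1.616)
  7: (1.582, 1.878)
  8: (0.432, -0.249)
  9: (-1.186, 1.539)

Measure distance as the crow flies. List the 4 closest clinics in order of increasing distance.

Distances from (-0.360, -0.182):
4: 2.349 km
5: 1.088 km
6: 3.207 km
7: 2.831 km
8: 0.795 km
9: 1.909 km
Sorted: 8 (0.795 km) < 5 (1.088 km) < 9 (1.909 km) < 4 (2.349 km) < 7 (2.831 km) < 6 (3.207 km)

8, 5, 9, 4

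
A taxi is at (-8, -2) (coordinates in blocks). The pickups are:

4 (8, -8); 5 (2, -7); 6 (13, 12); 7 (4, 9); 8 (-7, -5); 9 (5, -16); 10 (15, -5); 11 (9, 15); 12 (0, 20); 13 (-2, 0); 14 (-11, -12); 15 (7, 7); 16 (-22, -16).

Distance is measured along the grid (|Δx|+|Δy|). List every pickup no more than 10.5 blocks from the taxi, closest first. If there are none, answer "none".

Distances from (-8, -2):
4: |16| + |-6| = 16 + 6 = 22 blocks
5: |10| + |-5| = 10 + 5 = 15 blocks
6: |21| + |14| = 21 + 14 = 35 blocks
7: |12| + |11| = 12 + 11 = 23 blocks
8: |1| + |-3| = 1 + 3 = 4 blocks
9: |13| + |-14| = 13 + 14 = 27 blocks
10: |23| + |-3| = 23 + 3 = 26 blocks
11: |17| + |17| = 17 + 17 = 34 blocks
12: |8| + |22| = 8 + 22 = 30 blocks
13: |6| + |2| = 6 + 2 = 8 blocks
14: |-3| + |-10| = 3 + 10 = 13 blocks
15: |15| + |9| = 15 + 9 = 24 blocks
16: |-14| + |-14| = 14 + 14 = 28 blocks
Threshold 10.5 blocks: 8 (4 blocks), 13 (8 blocks) are within range.

8, 13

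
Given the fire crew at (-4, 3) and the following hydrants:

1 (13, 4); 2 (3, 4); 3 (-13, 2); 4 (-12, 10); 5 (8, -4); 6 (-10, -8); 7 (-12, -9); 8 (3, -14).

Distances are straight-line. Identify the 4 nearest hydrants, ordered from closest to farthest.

Distances from (-4, 3):
1: √((17)² + (1)²) = √(289.000 + 1.000) = 17.0
2: √((7)² + (1)²) = √(49.000 + 1.000) = 7.1
3: √((-9)² + (-1)²) = √(81.000 + 1.000) = 9.1
4: √((-8)² + (7)²) = √(64.000 + 49.000) = 10.6
5: √((12)² + (-7)²) = √(144.000 + 49.000) = 13.9
6: √((-6)² + (-11)²) = √(36.000 + 121.000) = 12.5
7: √((-8)² + (-12)²) = √(64.000 + 144.000) = 14.4
8: √((7)² + (-17)²) = √(49.000 + 289.000) = 18.4
Sorted: 2 (7.1) < 3 (9.1) < 4 (10.6) < 6 (12.5) < 5 (13.9) < 7 (14.4) < …

2, 3, 4, 6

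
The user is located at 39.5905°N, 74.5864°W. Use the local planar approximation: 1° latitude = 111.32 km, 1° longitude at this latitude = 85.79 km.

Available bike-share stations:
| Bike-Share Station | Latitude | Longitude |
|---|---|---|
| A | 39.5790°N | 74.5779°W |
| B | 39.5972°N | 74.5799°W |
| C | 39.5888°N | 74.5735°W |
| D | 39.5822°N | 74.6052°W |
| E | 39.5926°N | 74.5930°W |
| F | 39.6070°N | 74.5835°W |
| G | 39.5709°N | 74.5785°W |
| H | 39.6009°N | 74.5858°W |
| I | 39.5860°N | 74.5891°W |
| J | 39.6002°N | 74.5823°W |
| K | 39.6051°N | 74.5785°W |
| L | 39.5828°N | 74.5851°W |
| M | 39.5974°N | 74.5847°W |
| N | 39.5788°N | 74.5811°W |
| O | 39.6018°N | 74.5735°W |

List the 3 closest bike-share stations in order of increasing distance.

Distances from 39.5905°N, 74.5864°W:
A: √((-0.0115·111.32)² + (0.0085·85.79)²) = √(1.638861 + 0.531755) = 1.4733 km
B: √((0.0067·111.32)² + (0.0065·85.79)²) = √(0.556283 + 0.310957) = 0.9313 km
C: √((-0.0017·111.32)² + (0.0129·85.79)²) = √(0.035813 + 1.224765) = 1.1228 km
D: √((-0.0083·111.32)² + (-0.0188·85.79)²) = √(0.853695 + 2.601292) = 1.8588 km
E: √((0.0021·111.32)² + (-0.0066·85.79)²) = √(0.054649 + 0.320598) = 0.6126 km
F: √((0.0165·111.32)² + (0.0029·85.79)²) = √(3.373761 + 0.061897) = 1.8536 km
G: √((-0.0196·111.32)² + (0.0079·85.79)²) = √(4.760565 + 0.459333) = 2.2847 km
H: √((0.0104·111.32)² + (0.0006·85.79)²) = √(1.340334 + 0.002650) = 1.1589 km
I: √((-0.0045·111.32)² + (-0.0027·85.79)²) = √(0.250941 + 0.053654) = 0.5519 km
J: √((0.0097·111.32)² + (0.0041·85.79)²) = √(1.165977 + 0.123720) = 1.1356 km
K: √((0.0146·111.32)² + (0.0079·85.79)²) = √(2.641509 + 0.459333) = 1.7609 km
L: √((-0.0077·111.32)² + (0.0013·85.79)²) = √(0.734730 + 0.012438) = 0.8644 km
M: √((0.0069·111.32)² + (0.0017·85.79)²) = √(0.589990 + 0.021270) = 0.7818 km
N: √((-0.0117·111.32)² + (0.0053·85.79)²) = √(1.696360 + 0.206740) = 1.3795 km
O: √((0.0113·111.32)² + (0.0129·85.79)²) = √(1.582353 + 1.224765) = 1.6754 km
Sorted: I (0.5519 km) < E (0.6126 km) < M (0.7818 km) < L (0.8644 km) < B (0.9313 km) < …

I, E, M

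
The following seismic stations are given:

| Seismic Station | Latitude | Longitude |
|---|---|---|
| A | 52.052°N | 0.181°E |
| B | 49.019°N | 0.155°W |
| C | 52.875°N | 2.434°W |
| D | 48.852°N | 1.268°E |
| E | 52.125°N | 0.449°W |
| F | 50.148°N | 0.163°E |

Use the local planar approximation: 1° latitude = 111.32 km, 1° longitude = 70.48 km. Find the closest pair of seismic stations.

A and E

Pairwise distances:
A–B: √((-3.033·111.32)² + (-0.336·70.48)²) = √(113996.42084 + 560.80302) = 338.463 km
A–C: √((0.823·111.32)² + (-2.615·70.48)²) = √(8393.55742 + 33968.40675) = 205.820 km
A–D: √((-3.200·111.32)² + (1.087·70.48)²) = √(126895.53818 + 5869.36177) = 364.369 km
A–E: √((0.073·111.32)² + (-0.630·70.48)²) = √(66.03773 + 1971.57313) = 45.140 km
A–F: √((-1.904·111.32)² + (-0.018·70.48)²) = √(44924.19290 + 1.60945) = 211.957 km
B–C: √((3.856·111.32)² + (-2.279·70.48)²) = √(184255.49382 + 25800.04368) = 458.318 km
B–D: √((-0.167·111.32)² + (1.423·70.48)²) = √(345.60446 + 10058.69387) = 102.001 km
B–E: √((3.106·111.32)² + (-0.294·70.48)²) = √(119549.92228 + 429.36481) = 346.380 km
B–F: √((1.129·111.32)² + (0.318·70.48)²) = √(15795.53278 + 502.32643) = 127.663 km
C–D: √((-4.023·111.32)² + (3.702·70.48)²) = √(200560.98804 + 68077.66002) = 518.304 km
C–E: √((-0.750·111.32)² + (1.985·70.48)²) = √(6970.58010 + 19572.79345) = 162.921 km
C–F: √((-2.727·111.32)² + (2.597·70.48)²) = √(92154.52633 + 33502.38230) = 354.481 km
D–E: √((3.273·111.32)² + (-1.717·70.48)²) = √(132751.18483 + 14644.42692) = 383.921 km
D–F: √((1.296·111.32)² + (-1.105·70.48)²) = √(20814.04065 + 6065.35670) = 163.949 km
E–F: √((-1.977·111.32)² + (0.612·70.48)²) = √(48435.04794 + 1860.52125) = 224.267 km
Closest pair: A–E at 45.140 km.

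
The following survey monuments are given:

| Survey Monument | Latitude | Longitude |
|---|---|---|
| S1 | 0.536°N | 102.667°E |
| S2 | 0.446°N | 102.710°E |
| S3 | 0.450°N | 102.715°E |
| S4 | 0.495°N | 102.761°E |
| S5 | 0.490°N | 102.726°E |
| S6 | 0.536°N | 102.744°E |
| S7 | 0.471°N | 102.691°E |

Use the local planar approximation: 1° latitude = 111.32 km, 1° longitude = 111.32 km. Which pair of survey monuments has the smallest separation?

S2 and S3

Pairwise distances:
S1–S2: 11.104 km
S1–S3: 10.964 km
S1–S4: 11.416 km
S1–S5: 8.328 km
S1–S6: 8.572 km
S1–S7: 7.713 km
S2–S3: 0.713 km
S2–S4: 7.873 km
S2–S5: 5.212 km
S2–S6: 10.710 km
S2–S7: 3.496 km
S3–S4: 7.164 km
S3–S5: 4.618 km
S3–S6: 10.103 km
S3–S7: 3.550 km
S4–S5: 3.936 km
S4–S6: 4.941 km
S4–S7: 8.238 km
S5–S6: 5.499 km
S5–S7: 4.433 km
S6–S7: 9.336 km
Closest pair: S2–S3 at 0.713 km.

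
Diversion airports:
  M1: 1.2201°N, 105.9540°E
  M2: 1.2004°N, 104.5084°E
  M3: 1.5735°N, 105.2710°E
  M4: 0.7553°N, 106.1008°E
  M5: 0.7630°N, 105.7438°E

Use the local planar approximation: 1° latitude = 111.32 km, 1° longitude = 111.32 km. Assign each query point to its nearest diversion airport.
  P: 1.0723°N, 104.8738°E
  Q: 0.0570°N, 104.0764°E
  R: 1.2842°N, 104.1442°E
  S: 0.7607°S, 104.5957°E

P→M2; Q→M2; R→M2; S→M5

P at 1.0723°N, 104.8738°E:
  M1: 121.3683 km
  M2: 43.1035 km
  M3: 71.1899 km
  M4: 141.0745 km
  M5: 102.7868 km
  → nearest: M2 (43.1035 km)
Q at 0.0570°N, 104.0764°E:
  M1: 245.8681 km
  M2: 136.0651 km
  M3: 214.9036 km
  M4: 238.3865 km
  M5: 201.5679 km
  → nearest: M2 (136.0651 km)
R at 1.2842°N, 104.1442°E:
  M1: 201.5933 km
  M2: 41.6021 km
  M3: 129.5036 km
  M4: 225.6261 km
  M5: 187.2815 km
  → nearest: M2 (41.6021 km)
S at 0.7607°S, 104.5957°E:
  M1: 267.3662 km
  M2: 218.5259 km
  M3: 270.4989 km
  M4: 237.8078 km
  M5: 212.3791 km
  → nearest: M5 (212.3791 km)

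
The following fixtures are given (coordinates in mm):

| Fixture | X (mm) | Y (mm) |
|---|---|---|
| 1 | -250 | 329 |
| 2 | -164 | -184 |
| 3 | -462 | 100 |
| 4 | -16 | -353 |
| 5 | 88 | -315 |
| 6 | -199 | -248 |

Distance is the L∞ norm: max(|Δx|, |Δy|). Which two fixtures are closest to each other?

2 and 6

Pairwise distances:
1–2: 513 mm
1–3: 229 mm
1–4: 682 mm
1–5: 644 mm
1–6: 577 mm
2–3: 298 mm
2–4: 169 mm
2–5: 252 mm
2–6: 64 mm
3–4: 453 mm
3–5: 550 mm
3–6: 348 mm
4–5: 104 mm
4–6: 183 mm
5–6: 287 mm
Closest pair: 2–6 at 64 mm.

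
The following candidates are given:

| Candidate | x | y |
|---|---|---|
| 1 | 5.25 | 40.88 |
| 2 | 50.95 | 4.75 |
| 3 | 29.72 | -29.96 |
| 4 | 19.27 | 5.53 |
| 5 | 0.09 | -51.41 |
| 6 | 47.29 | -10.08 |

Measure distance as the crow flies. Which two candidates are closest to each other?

2 and 6

Pairwise distances:
1–2: 58.26
1–3: 74.95
1–4: 38.03
1–5: 92.43
1–6: 66.06
2–3: 40.69
2–4: 31.69
2–5: 75.77
2–6: 15.27
3–4: 37.00
3–5: 36.58
3–6: 26.53
4–5: 60.08
4–6: 32.07
5–6: 62.74
Closest pair: 2–6 at 15.27.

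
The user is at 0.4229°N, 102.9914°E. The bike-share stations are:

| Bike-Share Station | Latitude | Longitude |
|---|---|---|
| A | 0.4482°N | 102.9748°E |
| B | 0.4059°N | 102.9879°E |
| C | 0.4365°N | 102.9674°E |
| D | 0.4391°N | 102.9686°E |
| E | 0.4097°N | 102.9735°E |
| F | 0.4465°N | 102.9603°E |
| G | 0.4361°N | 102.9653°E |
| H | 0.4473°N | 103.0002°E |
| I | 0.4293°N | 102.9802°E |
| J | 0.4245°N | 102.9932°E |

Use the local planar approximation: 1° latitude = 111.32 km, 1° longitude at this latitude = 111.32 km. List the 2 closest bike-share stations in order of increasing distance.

J, I

Distances from 0.4229°N, 102.9914°E:
A: √((0.0253·111.32)² + (-0.0166·111.32)²) = √(7.932086 + 3.414779) = 3.3685 km
B: √((-0.0170·111.32)² + (-0.0035·111.32)²) = √(3.581329 + 0.151804) = 1.9321 km
C: √((0.0136·111.32)² + (-0.0240·111.32)²) = √(2.292051 + 7.137874) = 3.0708 km
D: √((0.0162·111.32)² + (-0.0228·111.32)²) = √(3.252194 + 6.441931) = 3.1135 km
E: √((-0.0132·111.32)² + (-0.0179·111.32)²) = √(2.159207 + 3.970566) = 2.4758 km
F: √((0.0236·111.32)² + (-0.0311·111.32)²) = √(6.901928 + 11.985804) = 4.3460 km
G: √((0.0132·111.32)² + (-0.0261·111.32)²) = √(2.159207 + 8.441651) = 3.2559 km
H: √((0.0244·111.32)² + (0.0088·111.32)²) = √(7.377786 + 0.959648) = 2.8875 km
I: √((0.0064·111.32)² + (-0.0112·111.32)²) = √(0.507582 + 1.554470) = 1.4360 km
J: √((0.0016·111.32)² + (0.0018·111.32)²) = √(0.031724 + 0.040151) = 0.2681 km
Sorted: J (0.2681 km) < I (1.4360 km) < B (1.9321 km) < E (2.4758 km) < …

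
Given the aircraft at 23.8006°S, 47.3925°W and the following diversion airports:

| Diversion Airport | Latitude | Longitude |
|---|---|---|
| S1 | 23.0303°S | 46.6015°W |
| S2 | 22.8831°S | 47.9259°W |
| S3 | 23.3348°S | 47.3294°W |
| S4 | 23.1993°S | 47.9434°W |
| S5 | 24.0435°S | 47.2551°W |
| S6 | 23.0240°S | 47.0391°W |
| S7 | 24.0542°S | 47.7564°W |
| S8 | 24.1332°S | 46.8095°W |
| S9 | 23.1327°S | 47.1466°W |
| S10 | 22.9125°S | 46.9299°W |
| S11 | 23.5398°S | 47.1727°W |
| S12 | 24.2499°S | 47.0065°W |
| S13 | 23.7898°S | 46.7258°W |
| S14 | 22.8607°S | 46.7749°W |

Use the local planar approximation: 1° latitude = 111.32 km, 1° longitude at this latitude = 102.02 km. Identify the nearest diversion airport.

S5

Distances from 23.8006°S, 47.3925°W:
S1: √((0.7703·111.32)² + (0.7910·102.02)²) = √(7353.027514 + 6512.138153) = 117.7504 km
S2: √((0.9175·111.32)² + (-0.5334·102.02)²) = √(10431.782923 + 2961.260824) = 115.7283 km
S3: √((0.4658·111.32)² + (0.0631·102.02)²) = √(2688.718675 + 41.440917) = 52.2509 km
S4: √((0.6013·111.32)² + (-0.5509·102.02)²) = √(4480.523949 + 3158.756751) = 87.4030 km
S5: √((-0.2429·111.32)² + (0.1374·102.02)²) = √(731.141482 + 196.491652) = 30.4571 km
S6: √((0.7766·111.32)² + (0.3534·102.02)²) = √(7473.794766 + 1299.881398) = 93.6679 km
S7: √((-0.2536·111.32)² + (-0.3639·102.02)²) = √(796.975358 + 1378.271417) = 46.6395 km
S8: √((-0.3326·111.32)² + (0.5830·102.02)²) = √(1370.852995 + 3537.592039) = 70.0603 km
S9: √((0.6679·111.32)² + (0.2459·102.02)²) = √(5528.015884 + 629.343420) = 78.4688 km
S10: √((0.8881·111.32)² + (0.4626·102.02)²) = √(9773.950505 + 2227.316300) = 109.5503 km
S11: √((0.2608·111.32)² + (0.2198·102.02)²) = √(842.871888 + 502.835597) = 36.6839 km
S12: √((-0.4493·111.32)² + (0.3860·102.02)²) = √(2501.607858 + 1550.762347) = 63.6582 km
S13: √((0.0108·111.32)² + (0.6667·102.02)²) = √(1.445419 + 4626.276104) = 68.0274 km
S14: √((0.9399·111.32)² + (0.6176·102.02)²) = √(10947.367426 + 3969.951609) = 122.1365 km
Minimum: S5 at 30.4571 km.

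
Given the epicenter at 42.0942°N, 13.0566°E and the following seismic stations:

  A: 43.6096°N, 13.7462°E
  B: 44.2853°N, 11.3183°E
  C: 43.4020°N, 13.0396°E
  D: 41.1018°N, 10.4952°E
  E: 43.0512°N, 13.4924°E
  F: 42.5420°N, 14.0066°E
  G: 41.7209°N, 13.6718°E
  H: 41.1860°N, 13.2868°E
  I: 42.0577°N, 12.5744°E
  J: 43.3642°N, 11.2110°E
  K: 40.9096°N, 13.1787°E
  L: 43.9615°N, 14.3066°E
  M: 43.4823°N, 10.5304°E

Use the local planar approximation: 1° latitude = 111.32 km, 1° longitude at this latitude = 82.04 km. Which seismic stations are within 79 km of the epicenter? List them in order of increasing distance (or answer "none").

Distances from 42.0942°N, 13.0566°E:
A: √((1.5154·111.32)² + (0.6896·82.04)²) = √(28457.776299 + 3200.706185) = 177.9283 km
B: √((2.1911·111.32)² + (-1.7383·82.04)²) = √(59493.674501 + 20337.649749) = 282.5444 km
C: √((1.3078·111.32)² + (-0.0170·82.04)²) = √(21194.787242 + 1.945132) = 145.5910 km
D: √((-0.9924·111.32)² + (-2.5614·82.04)²) = √(12204.497606 + 44157.666359) = 237.4072 km
E: √((0.9570·111.32)² + (0.4358·82.04)²) = √(11349.331225 + 1278.279297) = 112.3726 km
F: √((0.4478·111.32)² + (0.9500·82.04)²) = √(2484.932372 + 6074.331844) = 92.5163 km
G: √((-0.3733·111.32)² + (0.6152·82.04)²) = √(1726.880857 + 2547.322649) = 65.3774 km
H: √((-0.9082·111.32)² + (0.2302·82.04)²) = √(10221.376613 + 356.666190) = 102.8496 km
I: √((-0.0365·111.32)² + (-0.4822·82.04)²) = √(16.509432 + 1564.968915) = 39.7678 km
J: √((1.2700·111.32)² + (-1.8456·82.04)²) = √(19987.286477 + 22925.903837) = 207.1550 km
K: √((-1.1846·111.32)² + (0.1221·82.04)²) = √(17389.610393 + 100.341972) = 132.2496 km
L: √((1.8673·111.32)² + (1.2500·82.04)²) = √(43209.037243 + 10516.502500) = 231.7877 km
M: √((1.3881·111.32)² + (-2.5262·82.04)²) = √(23877.447771 + 42952.333696) = 258.5146 km
Threshold 79 km: I (39.7678 km), G (65.3774 km) are within range.

I, G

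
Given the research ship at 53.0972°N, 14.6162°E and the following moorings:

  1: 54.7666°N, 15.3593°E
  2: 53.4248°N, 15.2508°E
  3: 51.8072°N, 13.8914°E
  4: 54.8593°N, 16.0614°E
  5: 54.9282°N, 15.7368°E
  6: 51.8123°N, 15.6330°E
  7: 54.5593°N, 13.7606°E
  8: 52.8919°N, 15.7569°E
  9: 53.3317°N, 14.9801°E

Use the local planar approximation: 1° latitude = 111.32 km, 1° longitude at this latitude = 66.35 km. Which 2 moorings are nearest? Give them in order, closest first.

9, 2

Distances from 53.0972°N, 14.6162°E:
1: 192.2669 km
2: 55.7031 km
3: 151.4413 km
4: 218.3398 km
5: 216.9645 km
6: 158.1471 km
7: 172.3771 km
8: 79.0607 km
9: 35.5586 km
Sorted: 9 (35.5586 km) < 2 (55.7031 km) < 8 (79.0607 km) < 3 (151.4413 km) < …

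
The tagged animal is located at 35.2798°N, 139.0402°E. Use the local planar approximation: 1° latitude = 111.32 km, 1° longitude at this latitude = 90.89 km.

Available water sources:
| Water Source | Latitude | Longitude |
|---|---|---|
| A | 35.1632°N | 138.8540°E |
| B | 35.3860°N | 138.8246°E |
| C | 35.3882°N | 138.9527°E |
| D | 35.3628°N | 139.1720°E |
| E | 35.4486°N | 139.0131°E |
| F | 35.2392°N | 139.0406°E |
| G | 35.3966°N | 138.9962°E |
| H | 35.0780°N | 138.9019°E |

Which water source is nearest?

F

Distances from 35.2798°N, 139.0402°E:
A: 21.3282 km
B: 22.8859 km
C: 14.4521 km
D: 15.1286 km
E: 18.9516 km
F: 4.5197 km
G: 13.6033 km
H: 25.7421 km
Minimum: F at 4.5197 km.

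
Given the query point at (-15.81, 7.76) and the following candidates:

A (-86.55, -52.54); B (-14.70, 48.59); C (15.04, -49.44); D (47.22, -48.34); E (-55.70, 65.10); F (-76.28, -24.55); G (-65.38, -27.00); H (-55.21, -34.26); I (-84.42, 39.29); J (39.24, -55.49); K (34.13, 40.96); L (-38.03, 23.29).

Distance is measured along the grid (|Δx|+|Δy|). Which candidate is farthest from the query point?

A

Distances from (-15.81, 7.76):
A: 131.04
B: 41.94
C: 88.05
D: 119.13
E: 97.23
F: 92.78
G: 84.33
H: 81.42
I: 100.14
J: 118.30
K: 83.14
L: 37.75
Maximum: A at 131.04.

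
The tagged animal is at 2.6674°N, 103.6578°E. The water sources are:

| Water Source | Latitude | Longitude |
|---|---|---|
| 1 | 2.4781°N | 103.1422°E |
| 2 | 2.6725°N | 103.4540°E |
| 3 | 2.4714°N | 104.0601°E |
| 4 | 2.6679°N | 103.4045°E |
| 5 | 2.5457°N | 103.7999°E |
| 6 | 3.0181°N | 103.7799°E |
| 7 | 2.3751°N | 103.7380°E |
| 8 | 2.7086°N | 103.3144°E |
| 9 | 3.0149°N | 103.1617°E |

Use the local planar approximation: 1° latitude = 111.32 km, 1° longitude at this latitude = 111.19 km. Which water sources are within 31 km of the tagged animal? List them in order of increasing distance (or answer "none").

Distances from 2.6674°N, 103.6578°E:
1: 61.0798 km
2: 22.6676 km
3: 49.7693 km
4: 28.1645 km
5: 20.8130 km
6: 41.3332 km
7: 33.7387 km
8: 38.4571 km
9: 67.3736 km
Threshold 31 km: 5 (20.8130 km), 2 (22.6676 km), 4 (28.1645 km) are within range.

5, 2, 4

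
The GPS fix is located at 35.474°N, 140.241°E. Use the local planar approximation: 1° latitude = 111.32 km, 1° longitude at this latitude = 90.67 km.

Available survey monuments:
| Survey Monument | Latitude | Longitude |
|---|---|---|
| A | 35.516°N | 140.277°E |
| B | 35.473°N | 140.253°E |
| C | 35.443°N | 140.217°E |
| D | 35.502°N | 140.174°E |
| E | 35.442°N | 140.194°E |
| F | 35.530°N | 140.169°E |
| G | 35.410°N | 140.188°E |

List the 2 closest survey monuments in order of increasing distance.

Distances from 35.474°N, 140.241°E:
A: √((0.042·111.32)² + (0.036·90.67)²) = √(21.85974 + 10.65448) = 5.702 km
B: √((-0.001·111.32)² + (0.012·90.67)²) = √(0.01239 + 1.18383) = 1.094 km
C: √((-0.031·111.32)² + (-0.024·90.67)²) = √(11.90885 + 4.73532) = 4.080 km
D: √((0.028·111.32)² + (-0.067·90.67)²) = √(9.71544 + 36.90429) = 6.828 km
E: √((-0.032·111.32)² + (-0.047·90.67)²) = √(12.68955 + 18.16030) = 5.554 km
F: √((0.056·111.32)² + (-0.072·90.67)²) = √(38.86176 + 42.61792) = 9.027 km
G: √((-0.064·111.32)² + (-0.053·90.67)²) = √(50.75822 + 23.09293) = 8.594 km
Sorted: B (1.094 km) < C (4.080 km) < E (5.554 km) < A (5.702 km) < …

B, C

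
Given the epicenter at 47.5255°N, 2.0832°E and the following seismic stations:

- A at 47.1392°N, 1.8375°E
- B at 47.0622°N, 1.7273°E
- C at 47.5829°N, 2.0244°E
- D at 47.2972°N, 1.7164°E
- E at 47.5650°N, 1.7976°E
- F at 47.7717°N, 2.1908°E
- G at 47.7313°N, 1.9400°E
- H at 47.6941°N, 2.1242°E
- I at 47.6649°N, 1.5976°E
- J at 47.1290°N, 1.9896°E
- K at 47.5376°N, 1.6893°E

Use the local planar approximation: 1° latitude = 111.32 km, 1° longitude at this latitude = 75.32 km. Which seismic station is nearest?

C

Distances from 47.5255°N, 2.0832°E:
A: √((-0.3863·111.32)² + (-0.2457·75.32)²) = √(1849.250785 + 342.476626) = 46.8159 km
B: √((-0.4633·111.32)² + (-0.3559·75.32)²) = √(2659.934827 + 718.582438) = 58.1250 km
C: √((0.0574·111.32)² + (-0.0588·75.32)²) = √(40.829135 + 19.614411) = 7.7745 km
D: √((-0.2283·111.32)² + (-0.3668·75.32)²) = √(645.889491 + 763.271905) = 37.5388 km
E: √((0.0395·111.32)² + (-0.2856·75.32)²) = √(19.334840 + 462.739986) = 21.9562 km
F: √((0.2462·111.32)² + (0.1076·75.32)²) = √(751.142772 + 65.681818) = 28.5801 km
G: √((0.2058·111.32)² + (-0.1432·75.32)²) = √(524.852338 + 116.333999) = 25.3217 km
H: √((0.1686·111.32)² + (0.0410·75.32)²) = √(352.258544 + 9.536485) = 19.0209 km
I: √((0.1394·111.32)² + (-0.4856·75.32)²) = √(240.808572 + 1337.759300) = 39.7312 km
J: √((-0.3965·111.32)² + (-0.0936·75.32)²) = √(1948.196589 + 49.701823) = 44.6979 km
K: √((0.0121·111.32)² + (-0.3939·75.32)²) = √(1.814334 + 880.222740) = 29.6991 km
Minimum: C at 7.7745 km.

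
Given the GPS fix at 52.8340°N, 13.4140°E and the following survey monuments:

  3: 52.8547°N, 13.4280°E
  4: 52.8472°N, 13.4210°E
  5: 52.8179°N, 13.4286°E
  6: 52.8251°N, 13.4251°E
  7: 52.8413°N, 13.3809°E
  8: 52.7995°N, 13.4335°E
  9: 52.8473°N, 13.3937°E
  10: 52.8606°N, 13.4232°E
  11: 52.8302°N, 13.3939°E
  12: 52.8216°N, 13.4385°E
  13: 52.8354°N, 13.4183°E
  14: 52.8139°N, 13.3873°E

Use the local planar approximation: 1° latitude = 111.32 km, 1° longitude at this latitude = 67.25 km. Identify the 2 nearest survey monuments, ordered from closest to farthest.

Distances from 52.8340°N, 13.4140°E:
3: 2.4892 km
4: 1.5430 km
5: 2.0436 km
6: 1.2405 km
7: 2.3697 km
8: 4.0583 km
9: 2.0139 km
10: 3.0251 km
11: 1.4164 km
12: 2.1494 km
13: 0.3285 km
14: 2.8689 km
Sorted: 13 (0.3285 km) < 6 (1.2405 km) < 11 (1.4164 km) < 4 (1.5430 km) < …

13, 6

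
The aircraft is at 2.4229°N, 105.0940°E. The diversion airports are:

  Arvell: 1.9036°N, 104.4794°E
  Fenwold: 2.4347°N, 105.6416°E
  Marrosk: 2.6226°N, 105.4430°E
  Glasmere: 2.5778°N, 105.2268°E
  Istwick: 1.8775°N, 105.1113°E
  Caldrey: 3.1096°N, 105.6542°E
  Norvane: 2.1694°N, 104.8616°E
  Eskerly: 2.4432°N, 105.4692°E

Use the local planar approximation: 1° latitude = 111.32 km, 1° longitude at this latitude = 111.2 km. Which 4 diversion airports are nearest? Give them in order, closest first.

Glasmere, Norvane, Eskerly, Marrosk

Distances from 2.4229°N, 105.0940°E:
Arvell: 89.5134 km
Fenwold: 60.9073 km
Marrosk: 44.7250 km
Glasmere: 22.7027 km
Istwick: 60.7444 km
Caldrey: 98.6112 km
Norvane: 38.2649 km
Eskerly: 41.7834 km
Sorted: Glasmere (22.7027 km) < Norvane (38.2649 km) < Eskerly (41.7834 km) < Marrosk (44.7250 km) < Istwick (60.7444 km) < Fenwold (60.9073 km) < …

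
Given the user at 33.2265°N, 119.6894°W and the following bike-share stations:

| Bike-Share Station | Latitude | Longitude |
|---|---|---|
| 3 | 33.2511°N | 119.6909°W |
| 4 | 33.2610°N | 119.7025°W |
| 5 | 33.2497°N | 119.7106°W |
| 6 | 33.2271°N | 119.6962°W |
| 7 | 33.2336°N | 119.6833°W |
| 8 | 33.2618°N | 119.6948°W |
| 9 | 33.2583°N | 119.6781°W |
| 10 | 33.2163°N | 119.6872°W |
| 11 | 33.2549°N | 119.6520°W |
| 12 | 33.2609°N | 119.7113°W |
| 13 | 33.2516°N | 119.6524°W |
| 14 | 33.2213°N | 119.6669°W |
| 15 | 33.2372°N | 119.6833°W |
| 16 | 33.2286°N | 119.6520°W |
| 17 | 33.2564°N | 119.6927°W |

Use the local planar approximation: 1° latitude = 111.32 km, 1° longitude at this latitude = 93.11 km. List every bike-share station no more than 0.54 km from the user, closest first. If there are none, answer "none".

Distances from 33.2265°N, 119.6894°W:
3: √((0.0246·111.32)² + (-0.0015·93.11)²) = √(7.499229 + 0.019506) = 2.7420 km
4: √((0.0345·111.32)² + (-0.0131·93.11)²) = √(14.749747 + 1.487768) = 4.0296 km
5: √((0.0232·111.32)² + (-0.0212·93.11)²) = √(6.669947 + 3.896408) = 3.2506 km
6: √((0.0006·111.32)² + (-0.0068·93.11)²) = √(0.004461 + 0.400876) = 0.6367 km
7: √((0.0071·111.32)² + (0.0061·93.11)²) = √(0.624688 + 0.322591) = 0.9733 km
8: √((0.0353·111.32)² + (-0.0054·93.11)²) = √(15.441725 + 0.252802) = 3.9616 km
9: √((0.0318·111.32)² + (0.0113·93.11)²) = √(12.531430 + 1.107005) = 3.6930 km
10: √((-0.0102·111.32)² + (0.0022·93.11)²) = √(1.289278 + 0.041960) = 1.1538 km
11: √((0.0284·111.32)² + (0.0374·93.11)²) = √(9.995006 + 12.126511) = 4.7034 km
12: √((0.0344·111.32)² + (-0.0219·93.11)²) = √(14.664366 + 4.157966) = 4.3385 km
13: √((0.0251·111.32)² + (0.0370·93.11)²) = √(7.807174 + 11.868507) = 4.4357 km
14: √((-0.0052·111.32)² + (0.0225·93.11)²) = √(0.335084 + 4.388920) = 2.1735 km
15: √((0.0107·111.32)² + (0.0061·93.11)²) = √(1.418776 + 0.322591) = 1.3196 km
16: √((0.0021·111.32)² + (0.0374·93.11)²) = √(0.054649 + 12.126511) = 3.4902 km
17: √((0.0299·111.32)² + (-0.0033·93.11)²) = √(11.078699 + 0.094411) = 3.3426 km
Threshold 0.54 km: none within range.

none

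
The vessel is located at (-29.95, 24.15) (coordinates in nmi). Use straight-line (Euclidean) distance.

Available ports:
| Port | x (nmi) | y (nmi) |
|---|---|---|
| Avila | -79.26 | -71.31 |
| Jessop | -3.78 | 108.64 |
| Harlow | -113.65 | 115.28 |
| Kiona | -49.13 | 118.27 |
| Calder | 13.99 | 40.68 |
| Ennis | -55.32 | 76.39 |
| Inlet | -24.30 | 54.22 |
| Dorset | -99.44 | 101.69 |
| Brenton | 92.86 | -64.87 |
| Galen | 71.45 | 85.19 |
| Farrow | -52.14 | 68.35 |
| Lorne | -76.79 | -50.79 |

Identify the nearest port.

Distances from (-29.95, 24.15):
Avila: √((-49.31)² + (-95.46)²) = √(2431.4761 + 9112.6116) = 107.44 nmi
Jessop: √((26.17)² + (84.49)²) = √(684.8689 + 7138.5601) = 88.45 nmi
Harlow: √((-83.70)² + (91.13)²) = √(7005.6900 + 8304.6769) = 123.74 nmi
Kiona: √((-19.18)² + (94.12)²) = √(367.8724 + 8858.5744) = 96.05 nmi
Calder: √((43.94)² + (16.53)²) = √(1930.7236 + 273.2409) = 46.95 nmi
Ennis: √((-25.37)² + (52.24)²) = √(643.6369 + 2729.0176) = 58.07 nmi
Inlet: √((5.65)² + (30.07)²) = √(31.9225 + 904.2049) = 30.60 nmi
Dorset: √((-69.49)² + (77.54)²) = √(4828.8601 + 6012.4516) = 104.12 nmi
Brenton: √((122.81)² + (-89.02)²) = √(15082.2961 + 7924.5604) = 151.68 nmi
Galen: √((101.40)² + (61.04)²) = √(10281.9600 + 3725.8816) = 118.35 nmi
Farrow: √((-22.19)² + (44.20)²) = √(492.3961 + 1953.6400) = 49.46 nmi
Lorne: √((-46.84)² + (-74.94)²) = √(2193.9856 + 5616.0036) = 88.37 nmi
Minimum: Inlet at 30.60 nmi.

Inlet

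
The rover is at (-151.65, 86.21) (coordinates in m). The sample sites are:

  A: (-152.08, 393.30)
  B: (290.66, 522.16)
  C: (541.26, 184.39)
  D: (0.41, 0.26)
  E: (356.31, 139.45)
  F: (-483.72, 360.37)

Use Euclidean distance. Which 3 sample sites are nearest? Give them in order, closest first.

Distances from (-151.65, 86.21):
A: √((-0.43)² + (307.09)²) = √(0.1849 + 94304.2681) = 307.09 m
B: √((442.31)² + (435.95)²) = √(195638.1361 + 190052.4025) = 621.04 m
C: √((692.91)² + (98.18)²) = √(480124.2681 + 9639.3124) = 699.83 m
D: √((152.06)² + (-85.95)²) = √(23122.2436 + 7387.4025) = 174.67 m
E: √((507.96)² + (53.24)²) = √(258023.3616 + 2834.4976) = 510.74 m
F: √((-332.07)² + (274.16)²) = √(110270.4849 + 75163.7056) = 430.62 m
Sorted: D (174.67 m) < A (307.09 m) < F (430.62 m) < E (510.74 m) < B (621.04 m) < …

D, A, F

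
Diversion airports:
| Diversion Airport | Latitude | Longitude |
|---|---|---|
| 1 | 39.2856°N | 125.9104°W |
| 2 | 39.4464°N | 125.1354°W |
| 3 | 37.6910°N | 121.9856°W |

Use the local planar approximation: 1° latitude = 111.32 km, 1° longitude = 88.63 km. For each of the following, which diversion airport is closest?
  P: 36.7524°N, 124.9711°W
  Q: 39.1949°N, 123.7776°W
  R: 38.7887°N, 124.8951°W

P at 36.7524°N, 124.9711°W:
  1: √((2.5332·111.32)² + (-0.9393·88.63)²) = √(79521.644753 + 6930.588974) = 294.0276 km
  2: √((2.6940·111.32)² + (-0.1643·88.63)²) = √(89937.658799 + 212.049194) = 300.2494 km
  3: √((0.9386·111.32)² + (2.9855·88.63)²) = √(10917.105194 + 70015.734582) = 284.4870 km
  → nearest: 3 (284.4870 km)
Q at 39.1949°N, 123.7776°W:
  1: √((0.0907·111.32)² + (-2.1328·88.63)²) = √(101.943836 + 35732.365096) = 189.2995 km
  2: √((0.2515·111.32)² + (-1.3578·88.63)²) = √(783.830889 + 14482.152197) = 123.5556 km
  3: √((-1.5039·111.32)² + (1.7920·88.63)²) = √(28027.496951 + 25225.367919) = 230.7658 km
  → nearest: 2 (123.5556 km)
R at 38.7887°N, 124.8951°W:
  1: √((0.4969·111.32)² + (-1.0153·88.63)²) = √(3059.739047 + 8097.487215) = 105.6278 km
  2: √((0.6577·111.32)² + (-0.2403·88.63)²) = √(5360.460240 + 453.595816) = 76.2500 km
  3: √((-1.0977·111.32)² + (2.9095·88.63)²) = √(14931.853618 + 66496.413425) = 285.3564 km
  → nearest: 2 (76.2500 km)

P→3; Q→2; R→2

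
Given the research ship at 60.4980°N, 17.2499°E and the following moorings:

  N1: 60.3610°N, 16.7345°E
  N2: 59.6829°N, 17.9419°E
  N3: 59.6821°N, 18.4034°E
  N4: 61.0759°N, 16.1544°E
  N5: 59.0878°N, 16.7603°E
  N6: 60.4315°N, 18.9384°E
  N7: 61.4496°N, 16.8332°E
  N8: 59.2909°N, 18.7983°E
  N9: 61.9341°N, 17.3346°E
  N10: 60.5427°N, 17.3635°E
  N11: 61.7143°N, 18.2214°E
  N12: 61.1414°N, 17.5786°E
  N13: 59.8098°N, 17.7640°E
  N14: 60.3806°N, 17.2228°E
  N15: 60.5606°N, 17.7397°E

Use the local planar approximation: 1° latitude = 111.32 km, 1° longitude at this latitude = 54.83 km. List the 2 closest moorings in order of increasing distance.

N10, N14

Distances from 60.4980°N, 17.2499°E:
N1: √((-0.1370·111.32)² + (-0.5154·54.83)²) = √(232.588121 + 798.592671) = 32.1120 km
N2: √((-0.8151·111.32)² + (0.6920·54.83)²) = √(8233.190829 + 1439.622682) = 98.3505 km
N3: √((-0.8159·111.32)² + (1.1535·54.83)²) = √(8249.360096 + 4000.107745) = 110.6773 km
N4: √((0.5779·111.32)² + (-1.0955·54.83)²) = √(4138.584094 + 3607.956191) = 88.0144 km
N5: √((-1.4102·111.32)² + (-0.4896·54.83)²) = √(24643.807969 + 720.641569) = 159.2622 km
N6: √((-0.0665·111.32)² + (1.6885·54.83)²) = √(54.801152 + 8571.140648) = 92.8759 km
N7: √((0.9516·111.32)² + (-0.4167·54.83)²) = √(11221.612353 + 522.015613) = 108.3680 km
N8: √((-1.2071·111.32)² + (1.5484·54.83)²) = √(18056.471850 + 7207.801487) = 158.9474 km
N9: √((1.4361·111.32)² + (0.0847·54.83)²) = √(25557.346422 + 21.567674) = 159.9341 km
N10: √((0.0447·111.32)² + (0.1136·54.83)²) = √(24.760616 + 38.796554) = 7.9723 km
N11: √((1.2163·111.32)² + (0.9715·54.83)²) = √(18332.758135 + 2837.410043) = 145.4997 km
N12: √((0.6434·111.32)² + (0.3287·54.83)²) = √(5129.895384 + 324.814868) = 73.8560 km
N13: √((-0.6882·111.32)² + (0.5141·54.83)²) = √(5869.157065 + 794.569151) = 81.6316 km
N14: √((-0.1174·111.32)² + (-0.0271·54.83)²) = √(170.797925 + 2.207878) = 13.1532 km
N15: √((0.0626·111.32)² + (0.4898·54.83)²) = √(48.561832 + 721.230449) = 27.7451 km
Sorted: N10 (7.9723 km) < N14 (13.1532 km) < N15 (27.7451 km) < N1 (32.1120 km) < …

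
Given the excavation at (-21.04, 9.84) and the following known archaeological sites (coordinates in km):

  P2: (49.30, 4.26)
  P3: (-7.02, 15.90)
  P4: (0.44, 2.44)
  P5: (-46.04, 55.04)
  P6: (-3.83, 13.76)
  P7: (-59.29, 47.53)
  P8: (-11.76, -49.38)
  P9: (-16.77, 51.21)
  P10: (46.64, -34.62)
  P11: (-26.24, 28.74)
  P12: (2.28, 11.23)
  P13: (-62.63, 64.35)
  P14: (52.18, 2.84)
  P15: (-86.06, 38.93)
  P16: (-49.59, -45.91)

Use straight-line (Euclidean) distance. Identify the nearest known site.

P3

Distances from (-21.04, 9.84):
P2: √((70.34)² + (-5.58)²) = √(4947.7156 + 31.1364) = 70.56 km
P3: √((14.02)² + (6.06)²) = √(196.5604 + 36.7236) = 15.27 km
P4: √((21.48)² + (-7.40)²) = √(461.3904 + 54.7600) = 22.72 km
P5: √((-25.00)² + (45.20)²) = √(625.0000 + 2043.0400) = 51.65 km
P6: √((17.21)² + (3.92)²) = √(296.1841 + 15.3664) = 17.65 km
P7: √((-38.25)² + (37.69)²) = √(1463.0625 + 1420.5361) = 53.70 km
P8: √((9.28)² + (-59.22)²) = √(86.1184 + 3507.0084) = 59.94 km
P9: √((4.27)² + (41.37)²) = √(18.2329 + 1711.4769) = 41.59 km
P10: √((67.68)² + (-44.46)²) = √(4580.5824 + 1976.6916) = 80.98 km
P11: √((-5.20)² + (18.90)²) = √(27.0400 + 357.2100) = 19.60 km
P12: √((23.32)² + (1.39)²) = √(543.8224 + 1.9321) = 23.36 km
P13: √((-41.59)² + (54.51)²) = √(1729.7281 + 2971.3401) = 68.56 km
P14: √((73.22)² + (-7.00)²) = √(5361.1684 + 49.0000) = 73.55 km
P15: √((-65.02)² + (29.09)²) = √(4227.6004 + 846.2281) = 71.23 km
P16: √((-28.55)² + (-55.75)²) = √(815.1025 + 3108.0625) = 62.64 km
Minimum: P3 at 15.27 km.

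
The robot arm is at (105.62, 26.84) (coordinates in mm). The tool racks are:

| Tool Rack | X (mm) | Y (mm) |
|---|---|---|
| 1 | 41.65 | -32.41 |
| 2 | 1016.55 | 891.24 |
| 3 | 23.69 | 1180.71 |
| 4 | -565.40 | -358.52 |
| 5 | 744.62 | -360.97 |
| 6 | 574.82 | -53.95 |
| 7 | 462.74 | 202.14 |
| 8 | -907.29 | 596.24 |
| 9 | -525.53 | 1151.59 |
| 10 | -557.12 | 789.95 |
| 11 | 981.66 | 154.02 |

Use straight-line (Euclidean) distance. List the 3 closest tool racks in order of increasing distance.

1, 7, 6

Distances from (105.62, 26.84):
1: 87.19 mm
2: 1255.78 mm
3: 1156.78 mm
4: 773.80 mm
5: 747.47 mm
6: 476.10 mm
7: 397.83 mm
8: 1161.98 mm
9: 1289.73 mm
10: 1010.72 mm
11: 885.22 mm
Sorted: 1 (87.19 mm) < 7 (397.83 mm) < 6 (476.10 mm) < 5 (747.47 mm) < 4 (773.80 mm) < …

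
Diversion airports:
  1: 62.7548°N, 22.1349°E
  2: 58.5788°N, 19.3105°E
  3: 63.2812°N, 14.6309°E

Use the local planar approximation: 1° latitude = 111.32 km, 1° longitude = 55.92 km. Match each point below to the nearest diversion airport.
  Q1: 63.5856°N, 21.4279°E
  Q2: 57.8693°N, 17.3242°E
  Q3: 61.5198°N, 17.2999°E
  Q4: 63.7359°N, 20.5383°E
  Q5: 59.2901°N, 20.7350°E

Q1 at 63.5856°N, 21.4279°E:
  1: √((-0.8308·111.32)² + (0.7070·55.92)²) = √(8553.411595 + 1563.051016) = 100.5806 km
  2: √((-5.0068·111.32)² + (-2.1174·55.92)²) = √(310646.798696 + 14019.745919) = 569.7952 km
  3: √((-0.3044·111.32)² + (-6.7970·55.92)²) = √(1148.247984 + 144467.070186) = 381.5958 km
  → nearest: 1 (100.5806 km)
Q2 at 57.8693°N, 17.3242°E:
  1: √((4.8855·111.32)² + (4.8107·55.92)²) = √(295777.021037 + 72368.717278) = 606.7501 km
  2: √((0.7095·111.32)² + (1.9863·55.92)²) = √(6238.083661 + 12337.410373) = 136.2919 km
  3: √((5.4119·111.32)² + (-2.6933·55.92)²) = √(362949.265377 + 22683.172090) = 620.9931 km
  → nearest: 2 (136.2919 km)
Q3 at 61.5198°N, 17.2999°E:
  1: √((1.2350·111.32)² + (4.8350·55.92)²) = √(18900.805392 + 73101.667278) = 303.3191 km
  2: √((-2.9410·111.32)² + (2.0106·55.92)²) = √(107185.600238 + 12641.123722) = 346.1600 km
  3: √((1.7614·111.32)² + (-2.6690·55.92)²) = √(38446.993065 + 22275.705780) = 246.4198 km
  → nearest: 3 (246.4198 km)
Q4 at 63.7359°N, 20.5383°E:
  1: √((-0.9811·111.32)² + (1.5966·55.92)²) = √(11928.146014 + 7971.252668) = 141.0652 km
  2: √((-5.1571·111.32)² + (-1.2278·55.92)²) = √(329577.458866 + 4714.000058) = 578.1794 km
  3: √((-0.4547·111.32)² + (-5.9074·55.92)²) = √(2562.101341 + 109125.710113) = 334.1973 km
  → nearest: 1 (141.0652 km)
Q5 at 59.2901°N, 20.7350°E:
  1: √((3.4647·111.32)² + (1.3999·55.92)²) = √(148757.087738 + 6128.135402) = 393.5546 km
  2: √((-0.7113·111.32)² + (-1.4245·55.92)²) = √(6269.775821 + 6345.403337) = 112.3173 km
  3: √((3.9911·111.32)² + (-6.1041·55.92)²) = √(197392.939443 + 116513.863971) = 560.2739 km
  → nearest: 2 (112.3173 km)

Q1→1; Q2→2; Q3→3; Q4→1; Q5→2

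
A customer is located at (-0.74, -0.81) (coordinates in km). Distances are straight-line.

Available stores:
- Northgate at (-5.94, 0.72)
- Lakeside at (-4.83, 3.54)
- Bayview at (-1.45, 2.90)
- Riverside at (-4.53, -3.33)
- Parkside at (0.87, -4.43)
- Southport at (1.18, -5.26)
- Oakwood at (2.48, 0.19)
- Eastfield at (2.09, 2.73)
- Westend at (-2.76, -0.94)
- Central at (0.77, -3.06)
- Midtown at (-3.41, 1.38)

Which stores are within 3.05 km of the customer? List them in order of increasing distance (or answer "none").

Distances from (-0.74, -0.81):
Northgate: √((-5.20)² + (1.53)²) = √(27.0400 + 2.3409) = 5.42 km
Lakeside: √((-4.09)² + (4.35)²) = √(16.7281 + 18.9225) = 5.97 km
Bayview: √((-0.71)² + (3.71)²) = √(0.5041 + 13.7641) = 3.78 km
Riverside: √((-3.79)² + (-2.52)²) = √(14.3641 + 6.3504) = 4.55 km
Parkside: √((1.61)² + (-3.62)²) = √(2.5921 + 13.1044) = 3.96 km
Southport: √((1.92)² + (-4.45)²) = √(3.6864 + 19.8025) = 4.85 km
Oakwood: √((3.22)² + (1.00)²) = √(10.3684 + 1.0000) = 3.37 km
Eastfield: √((2.83)² + (3.54)²) = √(8.0089 + 12.5316) = 4.53 km
Westend: √((-2.02)² + (-0.13)²) = √(4.0804 + 0.0169) = 2.02 km
Central: √((1.51)² + (-2.25)²) = √(2.2801 + 5.0625) = 2.71 km
Midtown: √((-2.67)² + (2.19)²) = √(7.1289 + 4.7961) = 3.45 km
Threshold 3.05 km: Westend (2.02 km), Central (2.71 km) are within range.

Westend, Central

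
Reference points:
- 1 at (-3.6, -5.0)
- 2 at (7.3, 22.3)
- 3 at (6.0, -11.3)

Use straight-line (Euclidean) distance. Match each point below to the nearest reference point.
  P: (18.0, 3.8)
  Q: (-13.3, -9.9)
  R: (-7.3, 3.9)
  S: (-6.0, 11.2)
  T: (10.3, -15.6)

P→3; Q→1; R→1; S→1; T→3

P at (18.0, 3.8):
  1: √((-21.6)² + (-8.8)²) = √(466.560 + 77.440) = 23.3
  2: √((-10.7)² + (18.5)²) = √(114.490 + 342.250) = 21.4
  3: √((-12.0)² + (-15.1)²) = √(144.000 + 228.010) = 19.3
  → nearest: 3 (19.3)
Q at (-13.3, -9.9):
  1: √((9.7)² + (4.9)²) = √(94.090 + 24.010) = 10.9
  2: √((20.6)² + (32.2)²) = √(424.360 + 1036.840) = 38.2
  3: √((19.3)² + (-1.4)²) = √(372.490 + 1.960) = 19.4
  → nearest: 1 (10.9)
R at (-7.3, 3.9):
  1: √((3.7)² + (-8.9)²) = √(13.690 + 79.210) = 9.6
  2: √((14.6)² + (18.4)²) = √(213.160 + 338.560) = 23.5
  3: √((13.3)² + (-15.2)²) = √(176.890 + 231.040) = 20.2
  → nearest: 1 (9.6)
S at (-6.0, 11.2):
  1: √((2.4)² + (-16.2)²) = √(5.760 + 262.440) = 16.4
  2: √((13.3)² + (11.1)²) = √(176.890 + 123.210) = 17.3
  3: √((12.0)² + (-22.5)²) = √(144.000 + 506.250) = 25.5
  → nearest: 1 (16.4)
T at (10.3, -15.6):
  1: √((-13.9)² + (10.6)²) = √(193.210 + 112.360) = 17.5
  2: √((-3.0)² + (37.9)²) = √(9.000 + 1436.410) = 38.0
  3: √((-4.3)² + (4.3)²) = √(18.490 + 18.490) = 6.1
  → nearest: 3 (6.1)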